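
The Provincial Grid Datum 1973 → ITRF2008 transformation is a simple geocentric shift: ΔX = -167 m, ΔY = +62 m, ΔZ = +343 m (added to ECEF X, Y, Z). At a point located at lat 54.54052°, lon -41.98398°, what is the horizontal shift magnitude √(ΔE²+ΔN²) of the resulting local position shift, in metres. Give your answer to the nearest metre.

340 m

The local east axis at (φ, λ) is (−sin λ, cos λ, 0), so ΔE = −sin(-41.98398°)·(-167) + cos(-41.98398°)·62 = -65.62 m.
The local north axis is (−sin φ cos λ, −sin φ sin λ, cos φ), giving ΔN = 101.112 + 33.781 + 198.984 = 333.88 m.
Horizontal magnitude = √(ΔE² + ΔN²) = √((-65.62)² + 333.88²) = 340.26 m.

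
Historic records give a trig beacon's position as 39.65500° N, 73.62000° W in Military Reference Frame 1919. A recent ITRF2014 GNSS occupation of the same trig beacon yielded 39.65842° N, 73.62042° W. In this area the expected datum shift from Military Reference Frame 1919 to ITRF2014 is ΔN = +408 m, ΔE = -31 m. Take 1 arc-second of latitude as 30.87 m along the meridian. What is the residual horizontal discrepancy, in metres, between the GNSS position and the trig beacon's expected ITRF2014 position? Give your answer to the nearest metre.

Observed coordinate differences: Δφ = +0.00342°, Δλ = -0.00042°.
Converting to metres (1° lat = 111132 m, cos φ = 0.769901): observed ΔN = 380.1 m, observed ΔE = -35.9 m.
Subtracting the expected shift leaves a residual of 380.1 − (408) = -27.9 m north and -35.9 − (-31) = -4.9 m east.
Residual distance = √((-27.9)² + (-4.9)²) = 28.4 m.

28 m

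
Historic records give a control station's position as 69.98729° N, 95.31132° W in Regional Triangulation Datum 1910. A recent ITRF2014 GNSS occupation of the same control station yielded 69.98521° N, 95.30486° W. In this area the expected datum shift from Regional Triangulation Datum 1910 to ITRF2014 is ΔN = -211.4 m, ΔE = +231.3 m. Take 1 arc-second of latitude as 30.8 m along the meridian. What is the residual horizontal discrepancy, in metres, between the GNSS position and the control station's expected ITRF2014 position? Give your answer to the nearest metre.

24 m

Observed coordinate differences: Δφ = -0.00208°, Δλ = +0.00646°.
Converting to metres (1° lat = 110880 m, cos φ = 0.342229): observed ΔN = -230.6 m, observed ΔE = 245.1 m.
Subtracting the expected shift leaves a residual of -230.6 − (-211.4) = -19.2 m north and 245.1 − (231.3) = 13.8 m east.
Residual distance = √((-19.2)² + 13.8²) = 23.7 m.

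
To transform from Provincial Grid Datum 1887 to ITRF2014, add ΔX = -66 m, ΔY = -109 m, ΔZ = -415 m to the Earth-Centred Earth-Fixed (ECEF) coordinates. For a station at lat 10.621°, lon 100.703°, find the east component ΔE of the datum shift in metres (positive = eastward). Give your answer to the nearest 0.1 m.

ΔE = 85.1 m

The local east axis at (φ, λ) is (−sin λ, cos λ, 0), so ΔE = −sin(100.703°)·(-66) + cos(100.703°)·(-109) = 85.10 m.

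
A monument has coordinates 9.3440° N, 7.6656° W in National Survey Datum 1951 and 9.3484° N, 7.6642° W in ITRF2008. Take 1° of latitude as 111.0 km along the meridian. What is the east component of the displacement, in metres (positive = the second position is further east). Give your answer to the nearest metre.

ΔE = 153 m

Δφ = 9.3484° − 9.3440° = +0.0044°; Δλ = -7.6642° − -7.6656° = +0.0014°.
ΔN = Δφ × 111000 = 488.4 m; ΔE = Δλ × 111000 × cos(9.3440°) = +0.0014 × 111000 × 0.986731 = 153.3 m.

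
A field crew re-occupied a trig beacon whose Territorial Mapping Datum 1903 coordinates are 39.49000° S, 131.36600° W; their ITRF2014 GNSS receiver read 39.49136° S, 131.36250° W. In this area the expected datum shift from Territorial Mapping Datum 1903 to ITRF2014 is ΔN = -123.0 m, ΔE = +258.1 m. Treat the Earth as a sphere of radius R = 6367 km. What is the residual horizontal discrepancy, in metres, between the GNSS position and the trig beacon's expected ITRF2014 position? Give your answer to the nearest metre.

51 m

Observed coordinate differences: Δφ = -0.00136°, Δλ = +0.00350°.
Converting to metres (1° lat = 111125 m, cos φ = 0.771736): observed ΔN = -151.1 m, observed ΔE = 300.2 m.
Subtracting the expected shift leaves a residual of -151.1 − (-123.0) = -28.1 m north and 300.2 − (258.1) = 42.1 m east.
Residual distance = √((-28.1)² + 42.1²) = 50.6 m.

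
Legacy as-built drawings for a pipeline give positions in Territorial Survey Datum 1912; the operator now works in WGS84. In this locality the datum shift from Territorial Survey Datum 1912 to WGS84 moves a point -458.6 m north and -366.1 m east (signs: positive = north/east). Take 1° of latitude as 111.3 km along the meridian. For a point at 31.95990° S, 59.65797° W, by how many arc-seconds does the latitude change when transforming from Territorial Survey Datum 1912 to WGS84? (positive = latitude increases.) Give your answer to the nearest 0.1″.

1° of latitude = 111.3 km, so Δφ = -458.6 / 111300 = -0.0041204° = -14.833″.

Δφ = -14.8″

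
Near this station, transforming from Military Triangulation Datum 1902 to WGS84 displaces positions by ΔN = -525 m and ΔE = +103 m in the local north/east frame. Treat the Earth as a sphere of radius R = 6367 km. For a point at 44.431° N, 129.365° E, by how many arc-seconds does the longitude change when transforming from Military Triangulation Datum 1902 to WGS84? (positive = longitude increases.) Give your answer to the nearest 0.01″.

At latitude 44.431°, cos φ = 0.714094.
One radian of longitude at latitude φ spans R cos φ, so Δλ = ΔE / (R cos φ) = 103.0 / (6367000 × 0.714094) = 2.2654e-05 rad = 4.673″.

Δλ = 4.67″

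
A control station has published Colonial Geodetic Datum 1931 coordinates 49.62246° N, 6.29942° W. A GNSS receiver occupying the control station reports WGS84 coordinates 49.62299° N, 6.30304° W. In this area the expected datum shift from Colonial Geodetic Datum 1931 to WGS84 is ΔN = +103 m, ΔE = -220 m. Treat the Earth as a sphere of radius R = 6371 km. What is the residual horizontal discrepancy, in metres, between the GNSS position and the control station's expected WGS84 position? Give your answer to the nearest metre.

Observed coordinate differences: Δφ = +0.00053°, Δλ = -0.00362°.
Converting to metres (1° lat = 111195 m, cos φ = 0.647821): observed ΔN = 58.9 m, observed ΔE = -260.8 m.
Subtracting the expected shift leaves a residual of 58.9 − (103) = -44.1 m north and -260.8 − (-220) = -40.8 m east.
Residual distance = √((-44.1)² + (-40.8)²) = 60.0 m.

60 m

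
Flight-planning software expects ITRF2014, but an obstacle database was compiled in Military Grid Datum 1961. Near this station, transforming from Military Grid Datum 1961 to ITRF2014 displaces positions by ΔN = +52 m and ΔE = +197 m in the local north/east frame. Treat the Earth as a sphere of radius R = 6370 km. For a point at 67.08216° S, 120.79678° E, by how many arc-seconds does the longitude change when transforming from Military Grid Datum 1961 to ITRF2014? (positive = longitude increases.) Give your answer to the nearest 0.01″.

Δλ = 16.38″

At latitude -67.08216°, cos φ = 0.389411.
One radian of longitude at latitude φ spans R cos φ, so Δλ = ΔE / (R cos φ) = 197.0 / (6370000 × 0.389411) = 7.9418e-05 rad = 16.381″.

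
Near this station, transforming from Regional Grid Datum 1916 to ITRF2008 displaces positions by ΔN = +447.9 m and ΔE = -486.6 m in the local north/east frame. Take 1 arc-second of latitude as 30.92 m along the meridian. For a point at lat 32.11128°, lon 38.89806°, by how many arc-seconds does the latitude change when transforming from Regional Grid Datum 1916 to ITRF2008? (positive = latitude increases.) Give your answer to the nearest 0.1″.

1″ of latitude = 30.92 m, so Δφ = 447.9 / 30.92 = 14.486″.

Δφ = 14.5″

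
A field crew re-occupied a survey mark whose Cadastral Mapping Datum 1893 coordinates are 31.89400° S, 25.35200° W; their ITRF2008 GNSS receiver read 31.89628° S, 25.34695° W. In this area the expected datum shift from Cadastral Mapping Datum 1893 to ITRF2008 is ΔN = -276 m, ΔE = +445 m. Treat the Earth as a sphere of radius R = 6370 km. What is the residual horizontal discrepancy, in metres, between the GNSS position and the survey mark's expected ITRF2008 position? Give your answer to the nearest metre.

Observed coordinate differences: Δφ = -0.00228°, Δλ = +0.00505°.
Converting to metres (1° lat = 111177 m, cos φ = 0.849027): observed ΔN = -253.5 m, observed ΔE = 476.7 m.
Subtracting the expected shift leaves a residual of -253.5 − (-276) = 22.5 m north and 476.7 − (445) = 31.7 m east.
Residual distance = √(22.5² + 31.7²) = 38.9 m.

39 m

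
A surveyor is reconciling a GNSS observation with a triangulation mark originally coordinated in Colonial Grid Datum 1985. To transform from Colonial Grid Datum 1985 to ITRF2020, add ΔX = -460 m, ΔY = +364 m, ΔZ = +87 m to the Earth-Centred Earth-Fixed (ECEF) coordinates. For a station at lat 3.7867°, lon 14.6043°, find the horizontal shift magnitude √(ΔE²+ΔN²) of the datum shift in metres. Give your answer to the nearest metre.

481 m

The local east axis at (φ, λ) is (−sin λ, cos λ, 0), so ΔE = −sin(14.6043°)·(-460) + cos(14.6043°)·364 = 468.22 m.
The local north axis is (−sin φ cos λ, −sin φ sin λ, cos φ), giving ΔN = 29.398 − 6.061 + 86.810 = 110.15 m.
Horizontal magnitude = √(ΔE² + ΔN²) = √(468.22² + 110.15²) = 481.01 m.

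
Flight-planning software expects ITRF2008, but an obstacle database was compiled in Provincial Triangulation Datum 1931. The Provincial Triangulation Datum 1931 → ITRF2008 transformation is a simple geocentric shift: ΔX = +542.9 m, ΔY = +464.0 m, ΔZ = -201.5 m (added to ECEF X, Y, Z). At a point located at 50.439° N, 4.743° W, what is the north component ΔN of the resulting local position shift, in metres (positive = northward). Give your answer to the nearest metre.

ΔN = -516 m

At φ = 50.439°, λ = -4.743°: sin φ = 0.770947, cos φ = 0.636899, sin λ = -0.082686, cos λ = 0.996576.
ΔN = −sin φ cos λ·ΔX − sin φ sin λ·ΔY + cos φ·ΔZ = −(0.770947)(0.996576)(542.9) − (0.770947)(-0.082686)(464.0) + (0.636899)(-201.5) = -515.87 m.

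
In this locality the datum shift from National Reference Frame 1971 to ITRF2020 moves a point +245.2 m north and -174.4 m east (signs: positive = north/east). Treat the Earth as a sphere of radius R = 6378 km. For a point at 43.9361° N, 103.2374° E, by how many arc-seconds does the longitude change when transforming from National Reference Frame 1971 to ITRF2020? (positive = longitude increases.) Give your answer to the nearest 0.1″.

Δλ = -7.8″

At latitude 43.9361°, cos φ = 0.720114.
One radian of longitude at latitude φ spans R cos φ, so Δλ = ΔE / (R cos φ) = -174.4 / (6378000 × 0.720114) = -3.7972e-05 rad = -7.832″.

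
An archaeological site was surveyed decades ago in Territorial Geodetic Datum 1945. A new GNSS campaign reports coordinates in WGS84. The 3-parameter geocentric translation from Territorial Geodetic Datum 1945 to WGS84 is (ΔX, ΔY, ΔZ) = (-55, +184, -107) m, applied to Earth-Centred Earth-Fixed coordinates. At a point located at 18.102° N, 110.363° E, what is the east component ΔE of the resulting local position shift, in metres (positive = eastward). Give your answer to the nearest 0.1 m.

ΔE = -12.5 m

The local east axis at (φ, λ) is (−sin λ, cos λ, 0), so ΔE = −sin(110.363°)·(-55) + cos(110.363°)·184 = -12.46 m.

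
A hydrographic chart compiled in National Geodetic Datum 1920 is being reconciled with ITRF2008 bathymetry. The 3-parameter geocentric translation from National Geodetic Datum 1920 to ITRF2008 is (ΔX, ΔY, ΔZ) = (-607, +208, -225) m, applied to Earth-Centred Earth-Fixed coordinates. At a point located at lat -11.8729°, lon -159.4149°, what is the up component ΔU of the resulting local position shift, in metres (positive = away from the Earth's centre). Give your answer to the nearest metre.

The local up (radial) axis is (cos φ cos λ, cos φ sin λ, sin φ), giving ΔU = 556.087 − 71.568 + 46.292 = 530.81 m.

ΔU = 531 m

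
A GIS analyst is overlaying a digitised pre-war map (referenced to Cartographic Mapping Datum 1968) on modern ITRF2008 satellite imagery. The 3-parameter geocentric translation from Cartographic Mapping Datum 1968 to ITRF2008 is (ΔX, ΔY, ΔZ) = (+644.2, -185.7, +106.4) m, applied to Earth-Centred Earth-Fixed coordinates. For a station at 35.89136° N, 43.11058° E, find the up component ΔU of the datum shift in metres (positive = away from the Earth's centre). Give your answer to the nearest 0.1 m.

ΔU = 340.6 m

At φ = 35.89136°, λ = 43.11058°: sin φ = 0.586250, cos φ = 0.810130, sin λ = 0.683409, cos λ = 0.730036.
ΔU = cos φ cos λ·ΔX + cos φ sin λ·ΔY + sin φ·ΔZ = (0.810130)(0.730036)(644.2) + (0.810130)(0.683409)(-185.7) + (0.586250)(106.4) = 340.56 m.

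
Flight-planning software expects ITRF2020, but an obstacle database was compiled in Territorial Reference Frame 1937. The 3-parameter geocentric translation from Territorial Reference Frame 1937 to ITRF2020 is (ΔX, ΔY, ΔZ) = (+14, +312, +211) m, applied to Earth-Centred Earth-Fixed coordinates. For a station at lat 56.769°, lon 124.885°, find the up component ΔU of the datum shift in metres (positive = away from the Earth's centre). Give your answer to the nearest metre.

ΔU = 312 m

At φ = 56.769°, λ = 124.885°: sin φ = 0.836468, cos φ = 0.548016, sin λ = 0.820302, cos λ = -0.571931.
ΔU = cos φ cos λ·ΔX + cos φ sin λ·ΔY + sin φ·ΔZ = (0.548016)(-0.571931)(14) + (0.548016)(0.820302)(312) + (0.836468)(211) = 312.36 m.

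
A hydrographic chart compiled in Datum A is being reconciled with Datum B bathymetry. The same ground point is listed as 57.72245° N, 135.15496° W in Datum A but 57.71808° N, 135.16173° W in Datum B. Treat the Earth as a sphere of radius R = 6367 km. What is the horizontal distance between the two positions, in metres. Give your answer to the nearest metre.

Δφ = 57.71808° − 57.72245° = -0.00437°; Δλ = -135.16173° − -135.15496° = -0.00677°.
1° along a meridian = πR/180 = 111125 m.
ΔN = Δφ × 111125 = -485.6 m; ΔE = Δλ × 111125 × cos(57.72245°) = -0.00677 × 111125 × 0.534021 = -401.8 m.
Distance = √(ΔE² + ΔN²) = √((-401.8)² + (-485.6)²) = 630.3 m.

630 m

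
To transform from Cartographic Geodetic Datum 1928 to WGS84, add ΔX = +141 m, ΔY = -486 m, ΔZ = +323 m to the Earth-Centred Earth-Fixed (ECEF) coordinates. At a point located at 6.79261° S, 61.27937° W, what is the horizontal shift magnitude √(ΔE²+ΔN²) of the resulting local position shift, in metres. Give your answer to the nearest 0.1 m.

At φ = -6.79261°, λ = -61.27937°: sin φ = -0.118276, cos φ = 0.992981, sin λ = -0.876973, cos λ = 0.480539.
ΔE = −sin λ·ΔX + cos λ·ΔY = −(-0.876973)·(141) + (0.480539)·(-486) = -109.89 m.
ΔN = −sin φ cos λ·ΔX − sin φ sin λ·ΔY + cos φ·ΔZ = −(-0.118276)(0.480539)(141) − (-0.118276)(-0.876973)(-486) + (0.992981)(323) = 379.16 m.
Horizontal magnitude = √(ΔE² + ΔN²) = √((-109.89)² + 379.16²) = 394.76 m.

394.8 m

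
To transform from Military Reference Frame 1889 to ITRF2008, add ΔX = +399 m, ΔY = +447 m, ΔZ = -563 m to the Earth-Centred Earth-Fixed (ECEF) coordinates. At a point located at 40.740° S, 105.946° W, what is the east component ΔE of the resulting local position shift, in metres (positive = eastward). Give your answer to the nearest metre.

At φ = -40.740°, λ = -105.946°: sin φ = -0.652628, cos φ = 0.757679, sin λ = -0.961521, cos λ = -0.274731.
ΔE = −sin λ·ΔX + cos λ·ΔY = −(-0.961521)·(399) + (-0.274731)·(447) = 260.84 m.

ΔE = 261 m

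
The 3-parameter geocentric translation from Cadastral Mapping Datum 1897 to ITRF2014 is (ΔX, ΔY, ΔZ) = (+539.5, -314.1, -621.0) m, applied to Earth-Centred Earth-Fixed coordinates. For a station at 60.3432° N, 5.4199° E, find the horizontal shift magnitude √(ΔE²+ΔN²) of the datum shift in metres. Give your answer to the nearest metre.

832 m

The local east axis at (φ, λ) is (−sin λ, cos λ, 0), so ΔE = −sin(5.4199°)·539.5 + cos(5.4199°)·(-314.1) = -363.65 m.
The local north axis is (−sin φ cos λ, −sin φ sin λ, cos φ), giving ΔN = -466.732 + 25.782 − 307.273 = -748.22 m.
Horizontal magnitude = √(ΔE² + ΔN²) = √((-363.65)² + (-748.22)²) = 831.91 m.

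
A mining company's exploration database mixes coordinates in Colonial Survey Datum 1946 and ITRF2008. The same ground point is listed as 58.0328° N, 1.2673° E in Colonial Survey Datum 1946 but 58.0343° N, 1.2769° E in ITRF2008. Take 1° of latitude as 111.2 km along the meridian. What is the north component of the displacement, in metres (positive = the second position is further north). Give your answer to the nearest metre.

Δφ = 58.0343° − 58.0328° = +0.0015°; Δλ = 1.2769° − 1.2673° = +0.0096°.
ΔN = Δφ × 111200 = 166.8 m; ΔE = Δλ × 111200 × cos(58.0328°) = +0.0096 × 111200 × 0.529434 = 565.2 m.

ΔN = 167 m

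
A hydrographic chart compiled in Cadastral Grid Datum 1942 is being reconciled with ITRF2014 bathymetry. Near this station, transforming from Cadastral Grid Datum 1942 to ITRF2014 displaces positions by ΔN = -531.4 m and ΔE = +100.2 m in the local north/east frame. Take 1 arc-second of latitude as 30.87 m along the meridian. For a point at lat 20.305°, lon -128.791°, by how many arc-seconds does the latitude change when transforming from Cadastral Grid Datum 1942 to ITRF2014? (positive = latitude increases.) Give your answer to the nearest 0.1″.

1″ of latitude = 30.87 m, so Δφ = -531.4 / 30.87 = -17.214″.

Δφ = -17.2″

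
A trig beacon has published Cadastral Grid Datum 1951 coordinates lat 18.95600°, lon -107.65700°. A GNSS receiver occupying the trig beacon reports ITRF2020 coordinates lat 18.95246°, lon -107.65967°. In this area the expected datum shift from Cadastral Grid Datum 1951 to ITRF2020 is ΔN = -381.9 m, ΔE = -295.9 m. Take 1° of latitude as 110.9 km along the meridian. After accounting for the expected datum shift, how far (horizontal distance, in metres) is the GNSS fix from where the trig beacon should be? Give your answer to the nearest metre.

Observed coordinate differences: Δφ = -0.00354°, Δλ = -0.00267°.
Converting to metres (1° lat = 110900 m, cos φ = 0.945768): observed ΔN = -392.6 m, observed ΔE = -280.0 m.
Subtracting the expected shift leaves a residual of -392.6 − (-381.9) = -10.7 m north and -280.0 − (-295.9) = 15.9 m east.
Residual distance = √((-10.7)² + 15.9²) = 19.1 m.

19 m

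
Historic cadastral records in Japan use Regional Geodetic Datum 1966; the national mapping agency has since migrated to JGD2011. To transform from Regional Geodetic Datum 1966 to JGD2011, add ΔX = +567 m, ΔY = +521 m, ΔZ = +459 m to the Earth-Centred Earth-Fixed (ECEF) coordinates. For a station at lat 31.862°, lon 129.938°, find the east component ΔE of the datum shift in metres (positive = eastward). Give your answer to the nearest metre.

ΔE = -769 m

The local east axis at (φ, λ) is (−sin λ, cos λ, 0), so ΔE = −sin(129.938°)·567 + cos(129.938°)·521 = -769.20 m.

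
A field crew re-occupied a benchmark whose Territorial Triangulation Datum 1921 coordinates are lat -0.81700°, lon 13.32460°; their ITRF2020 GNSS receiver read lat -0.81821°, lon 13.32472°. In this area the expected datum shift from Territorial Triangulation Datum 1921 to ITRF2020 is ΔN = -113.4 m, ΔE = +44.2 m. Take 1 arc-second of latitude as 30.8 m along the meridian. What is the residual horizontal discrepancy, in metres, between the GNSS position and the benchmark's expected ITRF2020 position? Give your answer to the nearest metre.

37 m

Observed coordinate differences: Δφ = -0.00121°, Δλ = +0.00012°.
Converting to metres (1° lat = 110880 m, cos φ = 0.999898): observed ΔN = -134.2 m, observed ΔE = 13.3 m.
Subtracting the expected shift leaves a residual of -134.2 − (-113.4) = -20.8 m north and 13.3 − (44.2) = -30.9 m east.
Residual distance = √((-20.8)² + (-30.9)²) = 37.2 m.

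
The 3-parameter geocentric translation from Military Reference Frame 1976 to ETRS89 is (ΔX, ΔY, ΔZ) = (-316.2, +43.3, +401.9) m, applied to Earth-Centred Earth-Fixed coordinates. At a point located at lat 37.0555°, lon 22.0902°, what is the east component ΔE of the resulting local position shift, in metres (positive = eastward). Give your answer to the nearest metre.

The local east axis at (φ, λ) is (−sin λ, cos λ, 0), so ΔE = −sin(22.0902°)·(-316.2) + cos(22.0902°)·43.3 = 159.03 m.

ΔE = 159 m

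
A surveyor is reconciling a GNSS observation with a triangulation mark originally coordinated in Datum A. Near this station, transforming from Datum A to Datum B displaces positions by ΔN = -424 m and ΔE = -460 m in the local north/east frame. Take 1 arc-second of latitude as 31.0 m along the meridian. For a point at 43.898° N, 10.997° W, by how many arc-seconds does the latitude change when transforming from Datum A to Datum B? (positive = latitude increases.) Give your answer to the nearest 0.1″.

Δφ = -13.7″

1″ of latitude = 31.00 m, so Δφ = -424.0 / 31.00 = -13.677″.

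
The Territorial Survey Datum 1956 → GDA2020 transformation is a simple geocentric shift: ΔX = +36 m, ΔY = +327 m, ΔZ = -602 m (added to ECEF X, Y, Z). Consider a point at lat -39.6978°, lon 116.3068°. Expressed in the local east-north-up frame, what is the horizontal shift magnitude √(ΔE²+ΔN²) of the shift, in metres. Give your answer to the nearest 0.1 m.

336.6 m

At φ = -39.6978°, λ = 116.3068°: sin φ = -0.638738, cos φ = 0.769424, sin λ = 0.896434, cos λ = -0.443178.
ΔE = −sin λ·ΔX + cos λ·ΔY = −(0.896434)·(36) + (-0.443178)·(327) = -177.19 m.
ΔN = −sin φ cos λ·ΔX − sin φ sin λ·ΔY + cos φ·ΔZ = −(-0.638738)(-0.443178)(36) − (-0.638738)(0.896434)(327) + (0.769424)(-602) = -286.15 m.
Horizontal magnitude = √(ΔE² + ΔN²) = √((-177.19)² + (-286.15)²) = 336.57 m.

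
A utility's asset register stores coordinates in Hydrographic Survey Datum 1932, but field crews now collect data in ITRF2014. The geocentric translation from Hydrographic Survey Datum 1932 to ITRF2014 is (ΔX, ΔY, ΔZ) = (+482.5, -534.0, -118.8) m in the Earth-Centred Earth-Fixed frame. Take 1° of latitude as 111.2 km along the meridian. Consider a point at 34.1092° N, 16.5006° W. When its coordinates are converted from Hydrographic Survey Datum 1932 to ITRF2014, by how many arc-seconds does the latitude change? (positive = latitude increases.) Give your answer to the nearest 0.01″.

sin φ = 0.560772, cos φ = 0.827970, sin λ = -0.284025, cos λ = 0.958817.
North component: ΔN = −sin φ cos λ·ΔX − sin φ sin λ·ΔY + cos φ·ΔZ = −(0.560772)(0.958817)(482.5) − (0.560772)(-0.284025)(-534.0) + (0.827970)(-118.8) = -442.84 m.
1° of latitude spans 111200 m, so Δφ = -442.84 / 111200 × 3600 = -14.337″.

Δφ = -14.34″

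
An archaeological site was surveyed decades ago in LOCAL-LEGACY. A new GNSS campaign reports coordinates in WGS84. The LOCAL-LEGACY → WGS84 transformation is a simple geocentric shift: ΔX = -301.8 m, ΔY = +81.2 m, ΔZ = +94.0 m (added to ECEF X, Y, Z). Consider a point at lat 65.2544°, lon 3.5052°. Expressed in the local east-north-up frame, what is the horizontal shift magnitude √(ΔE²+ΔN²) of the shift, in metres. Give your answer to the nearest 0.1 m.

At φ = 65.2544°, λ = 3.5052°: sin φ = 0.908175, cos φ = 0.418590, sin λ = 0.061139, cos λ = 0.998129.
ΔE = −sin λ·ΔX + cos λ·ΔY = −(0.061139)·(-301.8) + (0.998129)·(81.2) = 99.50 m.
ΔN = −sin φ cos λ·ΔX − sin φ sin λ·ΔY + cos φ·ΔZ = −(0.908175)(0.998129)(-301.8) − (0.908175)(0.061139)(81.2) + (0.418590)(94.0) = 308.41 m.
Horizontal magnitude = √(ΔE² + ΔN²) = √(99.50² + 308.41²) = 324.07 m.

324.1 m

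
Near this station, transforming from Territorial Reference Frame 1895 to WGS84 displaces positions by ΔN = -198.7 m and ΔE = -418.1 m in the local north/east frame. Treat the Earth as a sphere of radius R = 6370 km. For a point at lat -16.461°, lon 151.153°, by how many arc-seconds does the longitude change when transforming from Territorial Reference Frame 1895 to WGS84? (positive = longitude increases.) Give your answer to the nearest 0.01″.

Δλ = -14.12″

At latitude -16.461°, cos φ = 0.959013.
One radian of longitude at latitude φ spans R cos φ, so Δλ = ΔE / (R cos φ) = -418.1 / (6370000 × 0.959013) = -6.8441e-05 rad = -14.117″.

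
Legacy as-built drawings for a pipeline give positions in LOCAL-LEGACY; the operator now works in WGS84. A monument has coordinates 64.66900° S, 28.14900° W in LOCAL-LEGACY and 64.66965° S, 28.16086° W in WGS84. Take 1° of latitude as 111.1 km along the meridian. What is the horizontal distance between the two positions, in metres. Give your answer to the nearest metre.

Δφ = -64.66965° − -64.66900° = -0.00065°; Δλ = -28.16086° − -28.14900° = -0.01186°.
ΔN = Δφ × 111100 = -72.2 m; ΔE = Δλ × 111100 × cos(-64.66900°) = -0.01186 × 111100 × 0.427847 = -563.8 m.
Distance = √(ΔE² + ΔN²) = √((-563.8)² + (-72.2)²) = 568.4 m.

568 m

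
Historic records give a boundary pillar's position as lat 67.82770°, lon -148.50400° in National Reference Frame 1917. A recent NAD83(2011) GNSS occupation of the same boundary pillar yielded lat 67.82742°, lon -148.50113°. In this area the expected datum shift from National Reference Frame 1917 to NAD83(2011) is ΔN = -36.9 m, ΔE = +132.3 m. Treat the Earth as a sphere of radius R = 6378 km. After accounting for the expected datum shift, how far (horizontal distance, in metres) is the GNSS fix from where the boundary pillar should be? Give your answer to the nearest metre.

13 m

Observed coordinate differences: Δφ = -0.00028°, Δλ = +0.00287°.
Converting to metres (1° lat = 111317 m, cos φ = 0.377393): observed ΔN = -31.2 m, observed ΔE = 120.6 m.
Subtracting the expected shift leaves a residual of -31.2 − (-36.9) = 5.7 m north and 120.6 − (132.3) = -11.7 m east.
Residual distance = √(5.7² + (-11.7)²) = 13.1 m.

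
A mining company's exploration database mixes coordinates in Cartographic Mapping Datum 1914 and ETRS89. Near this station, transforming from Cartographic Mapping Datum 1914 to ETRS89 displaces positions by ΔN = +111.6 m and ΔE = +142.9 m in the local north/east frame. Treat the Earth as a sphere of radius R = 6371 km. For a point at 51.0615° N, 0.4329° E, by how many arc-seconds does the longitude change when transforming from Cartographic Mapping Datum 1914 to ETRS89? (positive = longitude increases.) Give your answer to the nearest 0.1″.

Δλ = 7.4″

At latitude 51.0615°, cos φ = 0.628486.
One radian of longitude at latitude φ spans R cos φ, so Δλ = ΔE / (R cos φ) = 142.9 / (6371000 × 0.628486) = 3.5689e-05 rad = 7.361″.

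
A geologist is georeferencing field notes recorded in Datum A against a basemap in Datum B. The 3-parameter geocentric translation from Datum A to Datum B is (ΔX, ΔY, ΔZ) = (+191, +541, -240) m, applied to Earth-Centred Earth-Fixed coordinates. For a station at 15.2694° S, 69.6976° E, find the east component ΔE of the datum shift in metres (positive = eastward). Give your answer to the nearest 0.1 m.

At φ = -15.2694°, λ = 69.6976°: sin φ = -0.263358, cos φ = 0.964698, sin λ = 0.937874, cos λ = 0.346975.
ΔE = −sin λ·ΔX + cos λ·ΔY = −(0.937874)·(191) + (0.346975)·(541) = 8.58 m.

ΔE = 8.6 m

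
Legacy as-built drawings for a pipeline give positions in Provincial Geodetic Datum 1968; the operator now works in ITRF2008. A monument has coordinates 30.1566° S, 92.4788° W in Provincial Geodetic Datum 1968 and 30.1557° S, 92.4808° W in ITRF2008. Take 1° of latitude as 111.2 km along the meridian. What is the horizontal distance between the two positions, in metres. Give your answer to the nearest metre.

Δφ = -30.1557° − -30.1566° = +0.0009°; Δλ = -92.4808° − -92.4788° = -0.0020°.
ΔN = Δφ × 111200 = 100.1 m; ΔE = Δλ × 111200 × cos(-30.1566°) = -0.0020 × 111200 × 0.864656 = -192.3 m.
Distance = √(ΔE² + ΔN²) = √((-192.3)² + 100.1²) = 216.8 m.

217 m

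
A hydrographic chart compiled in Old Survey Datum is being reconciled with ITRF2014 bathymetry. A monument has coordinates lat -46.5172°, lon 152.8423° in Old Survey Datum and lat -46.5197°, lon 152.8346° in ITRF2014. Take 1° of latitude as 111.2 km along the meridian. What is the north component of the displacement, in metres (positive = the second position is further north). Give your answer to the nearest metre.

ΔN = -278 m

Δφ = -46.5197° − -46.5172° = -0.0025°; Δλ = 152.8346° − 152.8423° = -0.0077°.
ΔN = Δφ × 111200 = -278.0 m; ΔE = Δλ × 111200 × cos(-46.5172°) = -0.0077 × 111200 × 0.688137 = -589.2 m.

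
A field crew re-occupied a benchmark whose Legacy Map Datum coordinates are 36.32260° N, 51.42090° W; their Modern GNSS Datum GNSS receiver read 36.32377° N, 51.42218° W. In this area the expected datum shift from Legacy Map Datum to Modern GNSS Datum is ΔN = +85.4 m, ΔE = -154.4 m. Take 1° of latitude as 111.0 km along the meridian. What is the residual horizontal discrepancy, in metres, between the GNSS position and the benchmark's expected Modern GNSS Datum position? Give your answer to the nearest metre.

60 m

Observed coordinate differences: Δφ = +0.00117°, Δλ = -0.00128°.
Converting to metres (1° lat = 111000 m, cos φ = 0.805695): observed ΔN = 129.9 m, observed ΔE = -114.5 m.
Subtracting the expected shift leaves a residual of 129.9 − (85.4) = 44.5 m north and -114.5 − (-154.4) = 39.9 m east.
Residual distance = √(44.5² + 39.9²) = 59.8 m.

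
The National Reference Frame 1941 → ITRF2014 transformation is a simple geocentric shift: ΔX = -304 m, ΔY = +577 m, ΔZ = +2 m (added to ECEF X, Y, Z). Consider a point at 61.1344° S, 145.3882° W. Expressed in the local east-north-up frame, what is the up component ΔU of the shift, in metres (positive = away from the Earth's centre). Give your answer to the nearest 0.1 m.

The local up (radial) axis is (cos φ cos λ, cos φ sin λ, sin φ), giving ΔU = 120.785 − 158.220 − 1.752 = -39.19 m.

ΔU = -39.2 m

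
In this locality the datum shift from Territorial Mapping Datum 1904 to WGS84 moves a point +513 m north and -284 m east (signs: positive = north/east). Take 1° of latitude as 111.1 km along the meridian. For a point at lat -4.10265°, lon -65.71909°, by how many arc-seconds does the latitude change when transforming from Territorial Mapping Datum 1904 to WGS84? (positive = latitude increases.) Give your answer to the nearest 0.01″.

1° of latitude = 111.1 km, so Δφ = 513.0 / 111100 = 0.0046175° = 16.623″.

Δφ = 16.62″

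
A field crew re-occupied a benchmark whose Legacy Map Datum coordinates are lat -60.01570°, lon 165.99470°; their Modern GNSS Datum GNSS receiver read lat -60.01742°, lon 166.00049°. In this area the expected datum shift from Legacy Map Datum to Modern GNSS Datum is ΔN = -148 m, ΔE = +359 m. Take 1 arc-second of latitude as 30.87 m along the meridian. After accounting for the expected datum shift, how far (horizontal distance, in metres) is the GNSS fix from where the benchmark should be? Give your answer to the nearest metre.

Observed coordinate differences: Δφ = -0.00172°, Δλ = +0.00579°.
Converting to metres (1° lat = 111132 m, cos φ = 0.499763): observed ΔN = -191.1 m, observed ΔE = 321.6 m.
Subtracting the expected shift leaves a residual of -191.1 − (-148) = -43.1 m north and 321.6 − (359) = -37.4 m east.
Residual distance = √((-43.1)² + (-37.4)²) = 57.1 m.

57 m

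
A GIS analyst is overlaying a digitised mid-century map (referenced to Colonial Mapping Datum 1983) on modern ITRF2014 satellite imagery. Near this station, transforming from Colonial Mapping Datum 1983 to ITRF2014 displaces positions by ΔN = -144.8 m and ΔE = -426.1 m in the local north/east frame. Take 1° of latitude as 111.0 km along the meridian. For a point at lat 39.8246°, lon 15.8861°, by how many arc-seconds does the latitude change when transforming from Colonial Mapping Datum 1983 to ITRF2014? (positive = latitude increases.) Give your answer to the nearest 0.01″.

Δφ = -4.70″

1° of latitude = 111.0 km, so Δφ = -144.8 / 111000 = -0.0013045° = -4.696″.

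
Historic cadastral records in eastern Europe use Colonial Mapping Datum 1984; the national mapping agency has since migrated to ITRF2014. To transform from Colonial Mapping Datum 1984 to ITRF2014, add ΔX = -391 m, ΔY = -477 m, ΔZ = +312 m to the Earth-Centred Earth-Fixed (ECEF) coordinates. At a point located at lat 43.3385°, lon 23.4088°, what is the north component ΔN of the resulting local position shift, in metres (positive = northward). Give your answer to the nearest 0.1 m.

The local north axis is (−sin φ cos λ, −sin φ sin λ, cos φ), giving ΔN = 246.260 + 130.060 + 226.921 = 603.24 m.

ΔN = 603.2 m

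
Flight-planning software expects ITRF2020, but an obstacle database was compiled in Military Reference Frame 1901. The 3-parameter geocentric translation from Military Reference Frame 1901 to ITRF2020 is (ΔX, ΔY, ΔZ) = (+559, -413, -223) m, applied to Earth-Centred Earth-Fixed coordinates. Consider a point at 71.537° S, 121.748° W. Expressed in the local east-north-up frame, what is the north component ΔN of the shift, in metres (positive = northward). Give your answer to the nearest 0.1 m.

ΔN = -16.5 m

At φ = -71.537°, λ = -121.748°: sin φ = -0.948528, cos φ = 0.316692, sin λ = -0.850371, cos λ = -0.526184.
ΔN = −sin φ cos λ·ΔX − sin φ sin λ·ΔY + cos φ·ΔZ = −(-0.948528)(-0.526184)(559) − (-0.948528)(-0.850371)(-413) + (0.316692)(-223) = -16.49 m.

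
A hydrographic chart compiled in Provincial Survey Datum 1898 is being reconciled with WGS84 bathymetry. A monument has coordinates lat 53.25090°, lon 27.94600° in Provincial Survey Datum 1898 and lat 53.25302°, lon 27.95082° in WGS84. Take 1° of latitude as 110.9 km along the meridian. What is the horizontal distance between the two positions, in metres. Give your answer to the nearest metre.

Δφ = 53.25302° − 53.25090° = +0.00212°; Δλ = 27.95082° − 27.94600° = +0.00482°.
ΔN = Δφ × 110900 = 235.1 m; ΔE = Δλ × 110900 × cos(53.25090°) = +0.00482 × 110900 × 0.598312 = 319.8 m.
Distance = √(ΔE² + ΔN²) = √(319.8² + 235.1²) = 396.9 m.

397 m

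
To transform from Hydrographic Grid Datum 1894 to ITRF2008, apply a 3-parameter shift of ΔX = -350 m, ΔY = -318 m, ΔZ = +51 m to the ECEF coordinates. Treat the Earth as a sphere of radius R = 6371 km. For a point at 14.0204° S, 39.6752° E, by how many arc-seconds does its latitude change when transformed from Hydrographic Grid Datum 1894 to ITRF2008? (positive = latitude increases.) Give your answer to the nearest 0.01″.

sin φ = -0.242267, cos φ = 0.970210, sin λ = 0.638435, cos λ = 0.769676.
North component: ΔN = −sin φ cos λ·ΔX − sin φ sin λ·ΔY + cos φ·ΔZ = −(-0.242267)(0.769676)(-350) − (-0.242267)(0.638435)(-318) + (0.970210)(51) = -64.97 m.
1° of latitude spans πR/180 = 111195 m, so Δφ = -64.97 / 111195 × 3600 = -2.103″.

Δφ = -2.10″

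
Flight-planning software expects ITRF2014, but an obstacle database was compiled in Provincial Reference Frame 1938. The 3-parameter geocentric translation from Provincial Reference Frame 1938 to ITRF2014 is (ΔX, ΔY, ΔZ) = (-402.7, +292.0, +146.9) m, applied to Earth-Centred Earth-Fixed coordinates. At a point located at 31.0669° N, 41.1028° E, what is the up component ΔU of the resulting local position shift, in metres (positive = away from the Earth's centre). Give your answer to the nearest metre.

ΔU = -20 m

The local up (radial) axis is (cos φ cos λ, cos φ sin λ, sin φ), giving ΔU = -259.922 + 164.430 + 75.806 = -19.69 m.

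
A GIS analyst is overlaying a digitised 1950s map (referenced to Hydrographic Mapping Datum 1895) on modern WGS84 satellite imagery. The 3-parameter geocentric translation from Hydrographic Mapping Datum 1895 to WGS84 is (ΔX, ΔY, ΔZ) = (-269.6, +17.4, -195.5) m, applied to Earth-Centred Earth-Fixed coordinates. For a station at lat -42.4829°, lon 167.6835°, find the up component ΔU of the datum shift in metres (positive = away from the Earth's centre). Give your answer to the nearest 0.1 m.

The local up (radial) axis is (cos φ cos λ, cos φ sin λ, sin φ), giving ΔU = 194.248 + 2.737 + 132.035 = 329.02 m.

ΔU = 329.0 m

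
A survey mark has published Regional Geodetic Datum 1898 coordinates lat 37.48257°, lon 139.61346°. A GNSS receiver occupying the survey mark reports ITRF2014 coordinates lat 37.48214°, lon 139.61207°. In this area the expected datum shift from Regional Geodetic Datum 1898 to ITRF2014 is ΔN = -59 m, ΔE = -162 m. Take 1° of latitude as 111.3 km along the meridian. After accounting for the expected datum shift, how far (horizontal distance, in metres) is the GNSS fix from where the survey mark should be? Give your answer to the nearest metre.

41 m

Observed coordinate differences: Δφ = -0.00043°, Δλ = -0.00139°.
Converting to metres (1° lat = 111300 m, cos φ = 0.793538): observed ΔN = -47.9 m, observed ΔE = -122.8 m.
Subtracting the expected shift leaves a residual of -47.9 − (-59) = 11.1 m north and -122.8 − (-162) = 39.2 m east.
Residual distance = √(11.1² + 39.2²) = 40.8 m.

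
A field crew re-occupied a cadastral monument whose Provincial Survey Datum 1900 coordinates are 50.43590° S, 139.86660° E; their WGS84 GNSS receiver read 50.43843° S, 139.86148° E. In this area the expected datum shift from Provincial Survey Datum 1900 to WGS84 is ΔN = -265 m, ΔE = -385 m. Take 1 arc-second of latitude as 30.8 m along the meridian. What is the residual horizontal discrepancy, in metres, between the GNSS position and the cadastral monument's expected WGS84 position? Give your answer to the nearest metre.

28 m

Observed coordinate differences: Δφ = -0.00253°, Δλ = -0.00512°.
Converting to metres (1° lat = 110880 m, cos φ = 0.636941): observed ΔN = -280.5 m, observed ΔE = -361.6 m.
Subtracting the expected shift leaves a residual of -280.5 − (-265) = -15.5 m north and -361.6 − (-385) = 23.4 m east.
Residual distance = √((-15.5)² + 23.4²) = 28.1 m.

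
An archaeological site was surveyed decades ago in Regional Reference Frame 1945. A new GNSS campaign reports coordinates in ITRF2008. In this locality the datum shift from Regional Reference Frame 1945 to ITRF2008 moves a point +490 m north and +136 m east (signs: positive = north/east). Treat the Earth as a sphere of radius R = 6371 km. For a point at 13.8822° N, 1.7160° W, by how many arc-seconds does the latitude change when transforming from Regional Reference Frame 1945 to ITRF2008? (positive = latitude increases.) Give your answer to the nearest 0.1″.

On a sphere of radius R, 1 rad of latitude = R, so Δφ = ΔN / R = 490.0 / 6371000 = 7.6911e-05 rad = 15.864″.

Δφ = 15.9″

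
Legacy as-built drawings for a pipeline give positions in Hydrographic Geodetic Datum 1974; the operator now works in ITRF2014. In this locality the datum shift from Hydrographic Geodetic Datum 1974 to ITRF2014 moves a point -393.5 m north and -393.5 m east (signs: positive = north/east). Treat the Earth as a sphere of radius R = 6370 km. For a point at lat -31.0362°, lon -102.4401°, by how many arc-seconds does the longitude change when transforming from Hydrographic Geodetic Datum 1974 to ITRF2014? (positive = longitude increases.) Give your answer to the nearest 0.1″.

Δλ = -14.9″

At latitude -31.0362°, cos φ = 0.856842.
One radian of longitude at latitude φ spans R cos φ, so Δλ = ΔE / (R cos φ) = -393.5 / (6370000 × 0.856842) = -7.2095e-05 rad = -14.871″.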